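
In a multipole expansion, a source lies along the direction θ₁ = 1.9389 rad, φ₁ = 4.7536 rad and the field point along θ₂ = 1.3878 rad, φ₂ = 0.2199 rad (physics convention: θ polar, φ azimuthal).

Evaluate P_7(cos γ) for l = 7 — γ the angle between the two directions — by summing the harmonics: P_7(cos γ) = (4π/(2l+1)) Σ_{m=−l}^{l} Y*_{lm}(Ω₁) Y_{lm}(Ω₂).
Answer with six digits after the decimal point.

Addition theorem: P_7(cos γ) = (4π/15) Σ_m Y*_{lm}(Ω₁) Y_{lm}(Ω₂), m = −7…7:
  m=-7: Y*=-0.08756 + 0.29504j  Y=0.01400 - 0.44422j  product 0.12984 + 0.04302j
  m=-6: Y*=0.43062 + 0.10870j  Y=0.07656 - 0.29808j  product 0.06537 - 0.12004j
  m=-5: Y*=0.03627 - 0.17353j  Y=-0.08722 + 0.17115j  product 0.02654 + 0.02134j
  m=-4: Y*=0.25990 + 0.04324j  Y=-0.20449 + 0.24717j  product -0.06384 + 0.05540j
  m=-3: Y*=0.03489 - 0.28076j  Y=0.08072 - 0.06261j  product -0.01476 - 0.02485j
  m=-2: Y*=0.15405 + 0.01273j  Y=0.28681 - 0.13495j  product 0.04590 - 0.01714j
  m=-1: Y*=0.01255 - 0.30443j  Y=-0.06477 + 0.01448j  product 0.00359 + 0.01990j
  m=+0: Y*=0.12038 + 0.00000j  Y=-0.31454 + 0.00000j  product -0.03787 + 0.00000j
  m=+1: Y*=-0.01255 - 0.30443j  Y=0.06477 + 0.01448j  product 0.00359 - 0.01990j
  m=+2: Y*=0.15405 - 0.01273j  Y=0.28681 + 0.13495j  product 0.04590 + 0.01714j
  m=+3: Y*=-0.03489 - 0.28076j  Y=-0.08072 - 0.06261j  product -0.01476 + 0.02485j
  m=+4: Y*=0.25990 - 0.04324j  Y=-0.20449 - 0.24717j  product -0.06384 - 0.05540j
  m=+5: Y*=-0.03627 - 0.17353j  Y=0.08722 + 0.17115j  product 0.02654 - 0.02134j
  m=+6: Y*=0.43062 - 0.10870j  Y=0.07656 + 0.29808j  product 0.06537 + 0.12004j
  m=+7: Y*=0.08756 + 0.29504j  Y=-0.01400 - 0.44422j  product 0.12984 - 0.04302j
Σ over m = 0.34742 + 0.00000j; ×(4π/15) → 0.29105 + 0.00000j. Real part: 0.291054

0.291054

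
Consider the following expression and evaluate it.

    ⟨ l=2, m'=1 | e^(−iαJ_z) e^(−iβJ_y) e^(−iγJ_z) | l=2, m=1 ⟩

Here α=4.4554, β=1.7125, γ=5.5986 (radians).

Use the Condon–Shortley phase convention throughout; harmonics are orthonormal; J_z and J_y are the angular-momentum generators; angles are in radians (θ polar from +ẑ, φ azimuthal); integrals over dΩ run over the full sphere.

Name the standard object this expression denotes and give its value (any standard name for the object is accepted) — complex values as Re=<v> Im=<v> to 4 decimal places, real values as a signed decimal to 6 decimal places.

This is a Wigner D-matrix element — the rotation-matrix element ⟨l m'| R(α,β,γ) |l m⟩ in the angular-momentum basis.
D^2_{1,1}(4.4554,1.7125,5.5986) = e^{-i·1·4.4554}·d^2_{1,1}(1.7125)·e^{-i·1·5.5986}. Compute d first:
With c≡cos(β/2)=0.655275 and s≡sin(β/2)=0.755391, N=[6·1·6·1]^{1/2}=6.000000
k: max(0,(1)−(1))=0 … min(2+(1),2−(1))=1
  k=0: (−1)^0·6.0000/(6)·0.6553^4·0.7554^0 = +0.184372
  k=1: (−1)^1·6.0000/(2)·0.6553^2·0.7554^2 = -0.735041
d^2_{1,1}(1.7125) = +0.184372 -0.735041 = -0.550669
Attach z-rotation phases: D = e^{-i(1)(4.4554)}·(-0.550669)·e^{-i(1)(5.5986)} = +0.445208-0.324078i

Wigner D-matrix element, Re=0.4452 Im=-0.3241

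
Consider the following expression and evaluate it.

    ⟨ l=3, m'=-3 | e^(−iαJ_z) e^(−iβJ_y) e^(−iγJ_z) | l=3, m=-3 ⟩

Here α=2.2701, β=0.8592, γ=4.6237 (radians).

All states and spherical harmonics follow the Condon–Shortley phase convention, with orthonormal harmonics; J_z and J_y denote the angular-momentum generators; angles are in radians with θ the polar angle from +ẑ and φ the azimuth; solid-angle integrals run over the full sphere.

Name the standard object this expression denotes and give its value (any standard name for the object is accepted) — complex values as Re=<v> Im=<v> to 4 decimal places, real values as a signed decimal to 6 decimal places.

Wigner D-matrix element, Re=-0.1457 Im=0.5455

This is a Wigner D-matrix element — the rotation-matrix element ⟨l m'| R(α,β,γ) |l m⟩ in the angular-momentum basis.
D^3_{-3,-3}(2.2701,0.8592,4.6237) = e^{-i·-3·2.2701}·d^3_{-3,-3}(0.8592)·e^{-i·-3·4.6237}. Compute d first:
Half-angle: c=0.909132, s=0.416507. N=√(1·720·1·720)=720.000000
k∈{0} keeps every argument non-negative
  k=0: (−1)^0·720.0000/(720)·0.9091^6·0.4165^0 = +0.564629
d^3_{-3,-3}(0.8592) = +0.564629
Attach z-rotation phases: D = e^{-i(-3)(2.2701)}·(+0.564629)·e^{-i(-3)(4.6237)} = -0.145727+0.545499i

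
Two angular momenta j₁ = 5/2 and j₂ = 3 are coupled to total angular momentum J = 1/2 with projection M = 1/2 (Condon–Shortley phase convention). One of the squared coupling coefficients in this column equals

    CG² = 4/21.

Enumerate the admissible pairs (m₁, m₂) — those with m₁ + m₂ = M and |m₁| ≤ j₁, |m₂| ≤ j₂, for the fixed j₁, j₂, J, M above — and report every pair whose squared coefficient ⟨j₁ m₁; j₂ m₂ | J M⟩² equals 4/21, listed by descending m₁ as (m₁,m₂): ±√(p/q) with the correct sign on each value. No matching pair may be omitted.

Admissible pairs with m₁+m₂ = M = 1/2: (-5/2,3), (-3/2,2), (-1/2,1), (1/2,0), (3/2,-1), (5/2,-2)
  (m₁,m₂)=(5/2,-2): CG² = 1/21, CG = +√(1/21)
  (m₁,m₂)=(3/2,-1): CG² = 2/21, CG = −√(2/21)
  (m₁,m₂)=(1/2,0): CG² = 1/7, CG = +√(1/7)
  (m₁,m₂)=(-1/2,1): CG² = 4/21, CG = −√(4/21)   ← matches the target
  (m₁,m₂)=(-3/2,2): CG² = 5/21, CG = +√(5/21)
  (m₁,m₂)=(-5/2,3): CG² = 2/7, CG = −√(2/7)
Pairs with CG² = 4/21: (-1/2,1): −√(4/21)

(-1/2,1): −√(4/21)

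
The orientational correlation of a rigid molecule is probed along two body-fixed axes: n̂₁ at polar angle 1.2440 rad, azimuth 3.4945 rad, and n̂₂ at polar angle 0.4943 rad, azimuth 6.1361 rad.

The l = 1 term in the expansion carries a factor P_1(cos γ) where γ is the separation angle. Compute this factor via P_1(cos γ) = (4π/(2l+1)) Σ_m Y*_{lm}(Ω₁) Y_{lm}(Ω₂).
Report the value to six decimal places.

Summing Y*_{l m}(θ₁,φ₁)·Y_{l m}(θ₂,φ₂) over m ∈ [−1, 1]; prefactor 4π/(2·1+1) = 4.188790:
  m=-1: Y*=-0.30704 - 0.11309j  Y=0.16214 + 0.02402j  product -0.04707 - 0.02571j
  m=+0: Y*=0.15685 + 0.00000j  Y=0.43012 + 0.00000j  product 0.06746 + 0.00000j
  m=+1: Y*=0.30704 - 0.11309j  Y=-0.16214 + 0.02402j  product -0.04707 + 0.02571j
Total Σ_m = -0.02667 + 0.00000j. Multiply by 4.188790: -0.11172 + 0.00000j. P_1(cos γ) = -0.111720

-0.111720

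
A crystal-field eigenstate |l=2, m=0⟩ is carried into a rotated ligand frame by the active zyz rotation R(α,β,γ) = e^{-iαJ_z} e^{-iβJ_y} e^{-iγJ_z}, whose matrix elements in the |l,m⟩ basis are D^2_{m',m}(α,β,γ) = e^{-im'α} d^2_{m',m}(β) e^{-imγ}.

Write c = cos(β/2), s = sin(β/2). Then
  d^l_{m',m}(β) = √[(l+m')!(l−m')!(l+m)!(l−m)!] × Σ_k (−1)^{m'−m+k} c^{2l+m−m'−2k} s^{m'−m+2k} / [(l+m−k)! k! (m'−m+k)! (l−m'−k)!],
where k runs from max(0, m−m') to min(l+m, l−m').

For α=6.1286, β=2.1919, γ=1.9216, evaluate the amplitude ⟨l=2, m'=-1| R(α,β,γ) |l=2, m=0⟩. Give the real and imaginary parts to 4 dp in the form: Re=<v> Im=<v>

Re=-0.5727 Im=0.0892

Split into d^2_{-1,0}(β=2.1919) × two z-phases.
c=cos(2.191900/2)=0.457202, s=sin(2.191900/2)=0.889363; N=√[1·6·2·2]=4.898979
k∈{1,2} keeps every argument non-negative
  k=1: (−1)^0·4.8990/(2)·0.4572^3·0.8894^1 = +0.208199
  k=2: (−1)^1·4.8990/(2)·0.4572^1·0.8894^3 = -0.787809
d^2_{-1,0}(2.1919) = +0.208199 -0.787809 = -0.579610
D = (+0.988075-0.153970i)·(-0.579610)·(+1.000000+0.000000i) = -0.572698+0.089243i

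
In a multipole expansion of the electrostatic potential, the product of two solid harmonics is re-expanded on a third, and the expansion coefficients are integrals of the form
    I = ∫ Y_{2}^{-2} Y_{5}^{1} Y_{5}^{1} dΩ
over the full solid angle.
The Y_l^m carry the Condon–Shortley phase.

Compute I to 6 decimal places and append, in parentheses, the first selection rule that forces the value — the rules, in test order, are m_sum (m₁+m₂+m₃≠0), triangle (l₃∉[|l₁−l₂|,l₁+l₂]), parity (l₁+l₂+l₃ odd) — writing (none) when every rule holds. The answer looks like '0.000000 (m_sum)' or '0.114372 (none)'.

Checks pass: Σm=0; 12 even; l₃=5∈[3,7].
(2·2+1)(2·5+1)(2·5+1) = 605
Δ: 2! 2! 8! / 13! → 1/38610
sum: t=0:+1/2880 t=1:−1/576 t=2:+1/2880 = -1/960
3j²(2 5 5; 0 0 0) = Δ·Π!·Σ² = 10/429  (sign +1)
sum: t=2:+1/2304 = 1/2304
3j²(2 5 5; -2 1 1) = Δ·Π!·Σ² = 5/143  (sign +1)
combine: 4πI² = 605·10/429·5/143 = 250/507
take √, sign +1: I = 0.19808933
No selection rule forces the value: the integral is nonzero (none).

0.198089 (none)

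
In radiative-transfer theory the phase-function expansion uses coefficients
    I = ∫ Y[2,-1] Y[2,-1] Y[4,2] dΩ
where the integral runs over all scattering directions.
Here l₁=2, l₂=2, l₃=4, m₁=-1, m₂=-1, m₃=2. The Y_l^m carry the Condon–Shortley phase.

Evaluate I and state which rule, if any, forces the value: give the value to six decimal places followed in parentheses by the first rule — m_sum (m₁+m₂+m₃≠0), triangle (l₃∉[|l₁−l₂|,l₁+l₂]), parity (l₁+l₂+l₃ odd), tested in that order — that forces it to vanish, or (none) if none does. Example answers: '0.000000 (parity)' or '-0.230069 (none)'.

0.254875 (none)

Checks pass: Σm=0; 8 even; l₃=4∈[0,4].
(2·2+1)(2·2+1)(2·4+1) = 225
Δ: 0! 4! 4! / 9! → 1/630
sum: t=0:+1/16 = 1/16
3j²(2 2 4; 0 0 0) = Δ·Π!·Σ² = 2/35  (sign +1)
sum: t=0:+1/36 = 1/36
3j²(2 2 4; -1 -1 2) = Δ·Π!·Σ² = 4/63  (sign +1)
combine: 4πI² = 225·2/35·4/63 = 40/49
take √, sign +1: I = 0.25487487
No selection rule forces the value: the integral is nonzero (none).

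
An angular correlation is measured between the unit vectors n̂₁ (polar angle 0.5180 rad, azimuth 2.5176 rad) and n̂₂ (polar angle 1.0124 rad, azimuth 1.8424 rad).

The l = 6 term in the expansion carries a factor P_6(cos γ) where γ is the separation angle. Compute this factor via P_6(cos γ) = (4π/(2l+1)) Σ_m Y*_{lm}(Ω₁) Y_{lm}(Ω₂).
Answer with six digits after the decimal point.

Summing Y*_{l m}(θ₁,φ₁)·Y_{l m}(θ₂,φ₂) over m ∈ [−6, 6]; prefactor 4π/(2·6+1) = 0.966644:
  [-6]  conj(Y_{6,-6})(Ω₁) = -0.005866+0.004033i ; Y_{6,-6}(Ω₂) = +0.010569+0.179462i ; Δ = -0.000786-0.001010i
  [-5]  conj(Y_{6,-5})(Ω₁) = +0.043261+0.000936i ; Y_{6,-5}(Ω₂) = -0.380269-0.082157i ; Δ = -0.016374-0.003910i
  [-4]  conj(Y_{6,-4})(Ω₁) = -0.125094-0.094235i ; Y_{6,-4}(Ω₂) = +0.179464-0.341062i ; Δ = -0.054590+0.025753i
  [-3]  conj(Y_{6,-3})(Ω₁) = +0.108078+0.347930i ; Y_{6,-3}(Ω₂) = +0.013462+0.012693i ; Δ = -0.002961+0.006056i
  [-2]  conj(Y_{6,-2})(Ω₁) = +0.157445-0.470671i ; Y_{6,-2}(Ω₂) = +0.291280-0.175874i ; Δ = -0.036918-0.164788i
  [-1]  conj(Y_{6,-1})(Ω₁) = -0.166483+0.119860i ; Y_{6,-1}(Ω₂) = +0.040776+0.146419i ; Δ = -0.024338-0.019489i
  [+0]  conj(Y_{6,0})(Ω₁) = -0.373261-0.000000i ; Y_{6,0}(Ω₂) = +0.302756+0.000000i ; Δ = -0.113007-0.000000i
  [+1]  conj(Y_{6,1})(Ω₁) = +0.166483+0.119860i ; Y_{6,1}(Ω₂) = -0.040776+0.146419i ; Δ = -0.024338+0.019489i
  [+2]  conj(Y_{6,2})(Ω₁) = +0.157445+0.470671i ; Y_{6,2}(Ω₂) = +0.291280+0.175874i ; Δ = -0.036918+0.164788i
  [+3]  conj(Y_{6,3})(Ω₁) = -0.108078+0.347930i ; Y_{6,3}(Ω₂) = -0.013462+0.012693i ; Δ = -0.002961-0.006056i
  [+4]  conj(Y_{6,4})(Ω₁) = -0.125094+0.094235i ; Y_{6,4}(Ω₂) = +0.179464+0.341062i ; Δ = -0.054590-0.025753i
  [+5]  conj(Y_{6,5})(Ω₁) = -0.043261+0.000936i ; Y_{6,5}(Ω₂) = +0.380269-0.082157i ; Δ = -0.016374+0.003910i
  [+6]  conj(Y_{6,6})(Ω₁) = -0.005866-0.004033i ; Y_{6,6}(Ω₂) = +0.010569-0.179462i ; Δ = -0.000786+0.001010i
Total Σ_m = -0.384942-0.000000i. Multiply by 0.966644: -0.372102-0.000000i. P_6(cos γ) = -0.372102

-0.372102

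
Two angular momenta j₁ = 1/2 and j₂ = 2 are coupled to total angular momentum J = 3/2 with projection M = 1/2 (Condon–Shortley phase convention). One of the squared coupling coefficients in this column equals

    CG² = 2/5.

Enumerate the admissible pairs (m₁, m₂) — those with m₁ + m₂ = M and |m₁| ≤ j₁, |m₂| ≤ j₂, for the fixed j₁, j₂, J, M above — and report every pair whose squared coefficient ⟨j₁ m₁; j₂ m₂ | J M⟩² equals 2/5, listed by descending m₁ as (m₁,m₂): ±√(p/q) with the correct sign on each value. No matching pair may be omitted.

Admissible pairs with m₁+m₂ = M = 1/2: (-1/2,1), (1/2,0)
  (m₁,m₂)=(1/2,0): CG² = 2/5, CG = +√(2/5)   ← matches the target
  (m₁,m₂)=(-1/2,1): CG² = 3/5, CG = −√(3/5)
Pairs with CG² = 2/5: (1/2,0): +√(2/5)

(1/2,0): +√(2/5)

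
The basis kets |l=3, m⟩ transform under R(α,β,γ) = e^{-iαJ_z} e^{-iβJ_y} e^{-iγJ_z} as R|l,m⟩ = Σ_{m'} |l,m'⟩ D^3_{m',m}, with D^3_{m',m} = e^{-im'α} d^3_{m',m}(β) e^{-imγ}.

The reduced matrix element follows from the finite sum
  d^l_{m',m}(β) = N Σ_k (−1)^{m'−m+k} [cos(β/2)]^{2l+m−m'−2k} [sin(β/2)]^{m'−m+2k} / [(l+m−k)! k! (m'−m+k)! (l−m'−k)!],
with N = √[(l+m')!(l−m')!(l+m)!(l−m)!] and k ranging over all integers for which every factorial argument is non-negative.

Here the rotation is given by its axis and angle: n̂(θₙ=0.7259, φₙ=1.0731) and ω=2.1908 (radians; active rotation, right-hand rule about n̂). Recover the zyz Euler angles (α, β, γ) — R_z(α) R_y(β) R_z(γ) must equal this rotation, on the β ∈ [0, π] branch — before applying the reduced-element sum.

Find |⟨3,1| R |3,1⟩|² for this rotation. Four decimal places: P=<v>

Axis–angle → zyz. n̂ = (sinθₙcosφₙ, sinθₙsinφₙ, cosθₙ) = (+0.316904, +0.583279, +0.747902), ω = 2.1908.
R = I cosω + sinω [n̂]ₓ + (1−cosω) n̂n̂ᵀ gives
  R = [-0.422257, -0.316456, +0.849444; +0.900944, -0.043147, +0.431784; -0.099990, +0.947626, +0.303328]
β = atan2(√(R₁₃²+R₂₃²), R₃₃) = 1.262613; α = atan2(R₂₃, R₁₃) mod 2π = 0.470277; γ = atan2(R₃₂, −R₃₁) mod 2π = 1.465669
D^3_{1,1}(0.4703,1.2626,1.4657) = e^{-i·1·0.4703}·d^3_{1,1}(1.2626)·e^{-i·1·1.4657}. Compute d first:
c=cos(1.262613/2)=0.807257, s=sin(1.262613/2)=0.590200; N=√[24·2·24·2]=48.000000
k: max(0,(1)−(1))=0 … min(3+(1),3−(1))=2
  k=0: (−1)^0·48.0000/(48)·0.8073^6·0.5902^0 = +0.276739
  k=1: (−1)^1·48.0000/(6)·0.8073^4·0.5902^2 = -1.183412
  k=2: (−1)^2·48.0000/(8)·0.8073^2·0.5902^4 = +0.474430
d^3_{1,1}(1.2626) = +0.276739 -1.183412 +0.474430 = -0.432242
|D^3_{1,1}|² = |d^3_{1,1}(β)|² = (-0.432242)² = 0.186834 (the z-rotation phases have unit modulus)

P=0.1868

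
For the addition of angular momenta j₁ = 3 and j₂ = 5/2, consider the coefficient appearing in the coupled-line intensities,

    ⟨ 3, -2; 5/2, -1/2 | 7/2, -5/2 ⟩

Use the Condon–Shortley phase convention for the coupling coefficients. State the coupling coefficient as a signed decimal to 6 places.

-0.178174

j₁+j₂−J=2  J+j₁−j₂=4  J−j₁+j₂=3  j₁+j₂+J+1=10
(j₁±m₁, j₂±m₂, J±M) = (1,5,2,3,1,6)
P² = 4608/7
sum k=1..2:
  [1] −1/48 = -1/48
  [2] +1/72 = 1/72
S = -1/144
C² = P²·S² = 2/63 ; C = -0.178174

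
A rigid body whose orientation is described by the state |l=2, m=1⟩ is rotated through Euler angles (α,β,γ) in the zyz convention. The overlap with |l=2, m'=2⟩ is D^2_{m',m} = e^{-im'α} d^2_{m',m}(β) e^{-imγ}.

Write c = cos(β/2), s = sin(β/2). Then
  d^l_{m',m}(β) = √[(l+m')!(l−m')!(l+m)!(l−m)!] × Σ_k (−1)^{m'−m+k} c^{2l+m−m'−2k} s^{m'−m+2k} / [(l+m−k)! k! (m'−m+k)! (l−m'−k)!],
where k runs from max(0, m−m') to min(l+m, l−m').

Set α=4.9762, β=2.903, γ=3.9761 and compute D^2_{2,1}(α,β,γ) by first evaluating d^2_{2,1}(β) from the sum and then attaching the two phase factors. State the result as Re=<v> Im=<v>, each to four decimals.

First d^2_{2,1}(β=2.9030), then the phase factors e^{-i(2)α} and e^{-i(1)γ}:
c=cos(2.903000/2)=0.119014, s=sin(2.903000/2)=0.992893; N=√[24·1·6·1]=12.000000
k: max(0,(1)−(2))=0 … min(2+(1),2−(2))=0
  k=0: (−1)^1·12.0000/(6)·0.1190^3·0.9929^1 = -0.003348
d^2_{2,1}(2.9030) = -0.003348
Attach z-rotation phases: D = e^{-i(2)(4.9762)}·(-0.003348)·e^{-i(1)(3.9761)} = -0.000693+0.003275i

Re=-0.0007 Im=0.0033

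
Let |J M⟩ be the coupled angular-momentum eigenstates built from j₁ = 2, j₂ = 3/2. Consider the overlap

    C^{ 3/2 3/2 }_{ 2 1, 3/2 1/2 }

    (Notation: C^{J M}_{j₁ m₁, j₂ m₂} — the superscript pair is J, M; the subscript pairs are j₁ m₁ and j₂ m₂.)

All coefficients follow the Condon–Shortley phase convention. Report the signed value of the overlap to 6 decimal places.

√[4·2!2!1!/6! · 3!1!2!1!3!0!] = √(8/5)
  +(−1)^1/∏(1,1,0,1,2,0)! = -1/2  (running -1/2)
⟨..|..⟩ = √(8/5)·(-1/2) = -0.632456

-0.632456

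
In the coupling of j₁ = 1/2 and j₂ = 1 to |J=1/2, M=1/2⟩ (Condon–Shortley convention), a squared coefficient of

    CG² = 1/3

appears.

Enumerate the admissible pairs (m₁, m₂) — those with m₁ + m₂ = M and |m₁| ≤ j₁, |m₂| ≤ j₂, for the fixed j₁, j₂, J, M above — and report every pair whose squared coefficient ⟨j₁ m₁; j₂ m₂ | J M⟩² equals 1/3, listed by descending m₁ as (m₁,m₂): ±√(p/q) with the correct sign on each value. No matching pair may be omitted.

(1/2,0): +√(1/3)

Admissible pairs with m₁+m₂ = M = 1/2: (-1/2,1), (1/2,0)
  (m₁,m₂)=(1/2,0): CG² = 1/3, CG = +√(1/3)   ← matches the target
  (m₁,m₂)=(-1/2,1): CG² = 2/3, CG = −√(2/3)
Pairs with CG² = 1/3: (1/2,0): +√(1/3)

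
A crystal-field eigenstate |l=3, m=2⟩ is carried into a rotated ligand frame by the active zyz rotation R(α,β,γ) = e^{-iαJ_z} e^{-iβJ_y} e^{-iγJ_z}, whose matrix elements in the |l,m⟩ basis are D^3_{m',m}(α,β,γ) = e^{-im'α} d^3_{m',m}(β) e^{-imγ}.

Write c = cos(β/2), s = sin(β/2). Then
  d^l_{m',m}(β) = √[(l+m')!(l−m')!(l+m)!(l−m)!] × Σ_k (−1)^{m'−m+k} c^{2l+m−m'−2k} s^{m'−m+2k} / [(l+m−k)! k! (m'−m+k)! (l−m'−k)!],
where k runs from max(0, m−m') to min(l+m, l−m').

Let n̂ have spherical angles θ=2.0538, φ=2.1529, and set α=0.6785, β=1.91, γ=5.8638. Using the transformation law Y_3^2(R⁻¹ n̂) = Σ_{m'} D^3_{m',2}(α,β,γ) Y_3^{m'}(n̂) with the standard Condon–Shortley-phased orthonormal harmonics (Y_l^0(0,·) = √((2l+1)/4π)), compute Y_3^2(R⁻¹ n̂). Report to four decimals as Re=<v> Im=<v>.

Need the full column D^3_{m',2} for m'=−3..3 at α=0.6785, β=1.9100, γ=5.8638.
cos(β/2)=0.577609, sin(β/2)=0.816314
d^3_{-3,2}: single k=5 term ⇒ +0.512855;  D = -0.494640+0.135471i
d^3_{-2,2}: k∈[4..5] ⇒ +0.740740 -0.295898 = +0.444842;  D = -0.260266+0.360757i
d^3_{-1,2}: k∈[3..4] ⇒ +0.662983 -0.662093 = +0.000890;  D = +0.000048+0.000889i
d^3_{0,2}: k∈[2..3] ⇒ +0.406265 -0.811440 = -0.405175;  D = -0.270810-0.301378i
d^3_{1,2}: k∈[1..2] ⇒ +0.165969 -0.662983 = -0.497015;  D = -0.490645-0.079316i
d^3_{2,2}: k∈[0..1] ⇒ +0.037137 -0.370868 = -0.333731;  D = -0.289912+0.165311i
d^3_{3,2}: single k=0 term ⇒ -0.128559;  D = -0.046976+0.119669i
Y_3^{m'}(θ=2.0538,φ=2.1529) and Σ D·Y over m':
  (-0.4946+0.1355i)·(+0.2853-0.0506i)  (-0.2603+0.3608i)·(+0.1472-0.3419i)  (+0.0000+0.0009i)·(-0.0124-0.0188i)  (-0.2708-0.3014i)·(+0.3330+0.0000i)  (-0.4906-0.0793i)·(+0.0124-0.0188i)  (-0.2899+0.1653i)·(+0.1472+0.3419i)  (-0.0470+0.1197i)·(-0.2853-0.0506i)
Y_3^2(R⁻¹ n̂) = -0.226722+0.007082i

Re=-0.2267 Im=0.0071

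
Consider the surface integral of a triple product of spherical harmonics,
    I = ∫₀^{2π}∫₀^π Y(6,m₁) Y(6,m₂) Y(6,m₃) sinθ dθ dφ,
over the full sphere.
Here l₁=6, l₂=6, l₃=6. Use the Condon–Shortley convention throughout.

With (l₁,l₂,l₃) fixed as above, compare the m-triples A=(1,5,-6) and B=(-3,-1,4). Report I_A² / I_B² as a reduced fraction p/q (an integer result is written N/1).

242/125

Shared (l₁,l₂,l₃)=(6,6,6): N and (l;000)² cancel in I_A²/I_B².
A: Δ = 6!·6!·6!/19! = 1/325909584; Racah Σ t=5..5: t=5:−1/62208000 = -1/62208000; ⇒ 3j(6 6 6; 1 5 -6)² = 77/8398, sgn -1
B: Δ = 6!·6!·6!/19! = 1/325909584; Racah Σ t=3..5: t=3:−1/1244160 t=4:+1/691200 t=5:−1/4147200 = 1/2488320; ⇒ 3j(6 6 6; -3 -1 4)² = 875/184756, sgn +1
I_A²/I_B² = (77/8398)/(875/184756) = 242/125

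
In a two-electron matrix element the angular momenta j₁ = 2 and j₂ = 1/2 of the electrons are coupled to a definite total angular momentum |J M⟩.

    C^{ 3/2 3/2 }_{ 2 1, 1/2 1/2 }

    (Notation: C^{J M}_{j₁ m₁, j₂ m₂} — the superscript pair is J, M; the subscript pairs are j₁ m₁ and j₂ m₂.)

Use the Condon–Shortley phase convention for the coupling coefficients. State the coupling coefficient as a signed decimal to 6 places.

triangle: 1!·3!·0!/5! = 6/120
(j±m)!: 3!·1!·1!·0!·3!·0! = 36
prefactor² = (2J+1)·Δ·N² = 36/5
  k=1: −1/(1!·0!·0!·0!·3!·0!) = -1/6
Σ = -1/6  ⇒  CG² = 36/5·(-1/6)² = 1/5
CG = −√(1/5) = -0.447214

-0.447214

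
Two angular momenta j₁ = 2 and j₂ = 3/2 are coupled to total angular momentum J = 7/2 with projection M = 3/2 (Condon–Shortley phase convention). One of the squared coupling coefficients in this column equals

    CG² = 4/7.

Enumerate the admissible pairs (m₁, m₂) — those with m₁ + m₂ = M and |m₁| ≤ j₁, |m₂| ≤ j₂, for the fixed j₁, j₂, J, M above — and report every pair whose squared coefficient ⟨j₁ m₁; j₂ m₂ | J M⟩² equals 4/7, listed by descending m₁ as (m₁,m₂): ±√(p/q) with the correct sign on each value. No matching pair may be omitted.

(1,1/2): +√(4/7)

Admissible pairs with m₁+m₂ = M = 3/2: (0,3/2), (1,1/2), (2,-1/2)
  (m₁,m₂)=(2,-1/2): CG² = 1/7, CG = +√(1/7)
  (m₁,m₂)=(1,1/2): CG² = 4/7, CG = +√(4/7)   ← matches the target
  (m₁,m₂)=(0,3/2): CG² = 2/7, CG = +√(2/7)
Pairs with CG² = 4/7: (1,1/2): +√(4/7)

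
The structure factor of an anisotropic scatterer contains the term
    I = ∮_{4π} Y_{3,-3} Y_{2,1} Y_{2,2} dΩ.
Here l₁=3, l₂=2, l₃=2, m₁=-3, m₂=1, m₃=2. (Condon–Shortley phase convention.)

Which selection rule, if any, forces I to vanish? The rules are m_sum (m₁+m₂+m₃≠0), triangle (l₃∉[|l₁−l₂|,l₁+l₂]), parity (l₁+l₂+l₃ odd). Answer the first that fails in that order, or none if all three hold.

parity

Σmᵢ = 0  ✓
l₃∈[|l₁−l₂|,l₁+l₂]=[1,5], have l₃=2  ✓
Σlᵢ = 7 ⇒ odd  ✗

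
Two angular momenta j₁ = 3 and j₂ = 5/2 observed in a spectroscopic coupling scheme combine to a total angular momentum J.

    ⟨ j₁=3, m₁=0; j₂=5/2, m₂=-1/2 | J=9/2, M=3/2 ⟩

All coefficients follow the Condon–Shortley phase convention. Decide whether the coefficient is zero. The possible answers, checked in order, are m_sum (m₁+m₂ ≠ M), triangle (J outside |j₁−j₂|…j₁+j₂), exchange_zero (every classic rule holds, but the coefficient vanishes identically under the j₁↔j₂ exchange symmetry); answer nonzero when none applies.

m-sum: m₁+m₂ = 0+(-1/2) = -1/2, M = 3/2  ✗ ⇒ coefficient is 0

m_sum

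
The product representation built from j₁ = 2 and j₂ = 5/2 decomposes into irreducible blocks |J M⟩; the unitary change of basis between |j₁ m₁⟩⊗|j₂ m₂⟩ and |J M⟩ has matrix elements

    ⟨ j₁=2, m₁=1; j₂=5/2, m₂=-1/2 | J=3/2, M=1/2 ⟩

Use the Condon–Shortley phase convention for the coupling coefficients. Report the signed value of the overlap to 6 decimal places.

j₁+j₂−J=3  J+j₁−j₂=1  J−j₁+j₂=2  j₁+j₂+J+1=7
(j₁±m₁, j₂±m₂, J±M) = (3,1,2,3,2,1)
P² = 48/35
sum k=0..1:
  [0] +1/12 = 1/12
  [1] −1/2 = -1/2
S = -5/12
C² = P²·S² = 5/21 ; C = -0.487950

-0.487950  (= −√(5/21))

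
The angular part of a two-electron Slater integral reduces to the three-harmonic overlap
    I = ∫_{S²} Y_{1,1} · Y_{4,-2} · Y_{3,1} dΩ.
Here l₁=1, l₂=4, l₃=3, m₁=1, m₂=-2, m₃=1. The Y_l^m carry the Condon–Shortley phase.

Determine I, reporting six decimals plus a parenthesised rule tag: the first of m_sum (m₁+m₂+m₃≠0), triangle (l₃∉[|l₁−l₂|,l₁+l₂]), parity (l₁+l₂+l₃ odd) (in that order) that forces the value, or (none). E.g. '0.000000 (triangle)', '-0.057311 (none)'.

m-sum 0 ✓  L=8 even ✓  3≤3≤5 ✓
Π(2lᵢ+1) = 3×9×7 = 189
triangle coeff Δ(1,4,3) = 1/252
Σ_t [1,1]: t=1:−1/36 = -1/36
(3j)²=4/63 [(1 4 3; 0 0 0)], sign=+1
Σ_t [0,0]: t=0:+1/96 = 1/96
(3j)²=5/84 [(1 4 3; 1 -2 1)], sign=+1
⇒ 4πI² = 5/7
I = (+1)√(5/7/(4π)) = 0.23841361
No selection rule forces the value: the integral is nonzero (none).

0.238414 (none)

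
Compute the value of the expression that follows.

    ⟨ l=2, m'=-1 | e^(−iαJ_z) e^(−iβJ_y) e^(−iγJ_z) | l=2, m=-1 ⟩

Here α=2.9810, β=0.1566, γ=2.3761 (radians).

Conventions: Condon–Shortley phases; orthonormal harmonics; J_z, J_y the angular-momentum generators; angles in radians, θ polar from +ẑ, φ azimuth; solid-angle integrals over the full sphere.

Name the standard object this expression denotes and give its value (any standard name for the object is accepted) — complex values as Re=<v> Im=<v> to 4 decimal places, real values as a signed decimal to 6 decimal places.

This is a Wigner D-matrix element — the rotation-matrix element ⟨l m'| R(α,β,γ) |l m⟩ in the angular-momentum basis.
Split into d^2_{-1,-1}(β=0.1566) × two z-phases.
With c≡cos(β/2)=0.996936 and s≡sin(β/2)=0.078220, N=[1·6·1·6]^{1/2}=6.000000
Admissible k: 0..1 (factorial args all ≥0)
  k=0: (−1)^0·6.0000/(6)·0.9969^4·0.0782^0 = +0.987801
  k=1: (−1)^1·6.0000/(2)·0.9969^2·0.0782^2 = -0.018243
d^2_{-1,-1}(0.1566) = +0.987801 -0.018243 = +0.969558
Phases: e^{-i·(-1)·2.9810}=-0.987133+0.159903i, e^{-i·(-1)·2.3761}=-0.721041+0.692892i ⇒ D=+0.582673-0.774942i

Wigner D-matrix element, Re=0.5827 Im=-0.7749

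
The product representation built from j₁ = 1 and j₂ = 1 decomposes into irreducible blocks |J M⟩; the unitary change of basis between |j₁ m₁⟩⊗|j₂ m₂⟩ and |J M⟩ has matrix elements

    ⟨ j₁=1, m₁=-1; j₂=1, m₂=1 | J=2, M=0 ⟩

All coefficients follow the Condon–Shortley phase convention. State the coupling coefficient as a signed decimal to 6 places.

+0.408248  (= +√(1/6))

triangle: 0!*2!*2!/5! = 4/120
(j±m)!: 0!*2!*2!*0!*2!*2! = 16
prefactor² = (2J+1)*Δ*N² = 8/3
  k=0: +1/(0!*0!*2!*2!*0!*0!) = 1/4
Σ = 1/4  ⇒  CG² = 8/3*(1/4)² = 1/6
CG = +√(1/6) = +0.408248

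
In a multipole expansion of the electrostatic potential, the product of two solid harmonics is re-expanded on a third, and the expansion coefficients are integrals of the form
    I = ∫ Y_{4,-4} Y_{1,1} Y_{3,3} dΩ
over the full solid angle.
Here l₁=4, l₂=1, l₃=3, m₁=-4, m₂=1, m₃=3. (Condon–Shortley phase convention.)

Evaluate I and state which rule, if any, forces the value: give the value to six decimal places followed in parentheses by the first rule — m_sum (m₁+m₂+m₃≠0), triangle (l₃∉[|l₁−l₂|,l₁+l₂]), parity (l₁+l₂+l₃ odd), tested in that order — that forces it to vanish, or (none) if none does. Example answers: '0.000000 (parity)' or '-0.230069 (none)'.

0.325735 (none)

Checks pass: Σm=0; 8 even; l₃=3∈[3,5].
(2·4+1)(2·1+1)(2·3+1) = 189
Δ: 2! 6! 0! / 9! → 1/252
sum: t=1:−1/36 = -1/36
3j²(4 1 3; 0 0 0) = Δ·Π!·Σ² = 4/63  (sign +1)
sum: t=2:+1/1440 = 1/1440
3j²(4 1 3; -4 1 3) = Δ·Π!·Σ² = 1/9  (sign +1)
combine: 4πI² = 189·4/63·1/9 = 4/3
take √, sign +1: I = 0.32573501
No selection rule forces the value: the integral is nonzero (none).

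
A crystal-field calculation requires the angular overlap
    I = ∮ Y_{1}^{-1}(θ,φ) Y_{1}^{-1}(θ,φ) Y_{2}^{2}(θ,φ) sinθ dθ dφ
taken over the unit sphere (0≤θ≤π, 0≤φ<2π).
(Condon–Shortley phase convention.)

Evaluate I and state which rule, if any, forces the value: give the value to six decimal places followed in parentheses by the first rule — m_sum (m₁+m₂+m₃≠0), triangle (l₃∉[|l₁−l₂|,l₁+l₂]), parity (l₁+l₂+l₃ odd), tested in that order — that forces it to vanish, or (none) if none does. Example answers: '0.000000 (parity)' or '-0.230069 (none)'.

m-sum 0 ✓  L=4 even ✓  0≤2≤2 ✓
Π(2lᵢ+1) = 3×3×5 = 45
triangle coeff Δ(1,1,2) = 1/30
Σ_t [0,0]: t=0:+1/1 = 1/1
(3j)²=2/15 [(1 1 2; 0 0 0)], sign=+1
Σ_t [0,0]: t=0:+1/4 = 1/4
(3j)²=1/5 [(1 1 2; -1 -1 2)], sign=+1
⇒ 4πI² = 6/5
I = (+1)√(6/5/(4π)) = 0.30901936
No selection rule forces the value: the integral is nonzero (none).

0.309019 (none)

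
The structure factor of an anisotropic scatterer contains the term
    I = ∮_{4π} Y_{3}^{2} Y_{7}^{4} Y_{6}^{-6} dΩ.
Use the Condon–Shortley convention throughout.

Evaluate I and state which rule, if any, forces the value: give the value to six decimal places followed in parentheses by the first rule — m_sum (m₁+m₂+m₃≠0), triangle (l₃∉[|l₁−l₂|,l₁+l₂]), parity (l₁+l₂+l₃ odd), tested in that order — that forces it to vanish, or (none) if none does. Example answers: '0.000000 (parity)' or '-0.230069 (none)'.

-0.073059 (none)

Rules hold: Σm=0, L=16 even, 4≤6≤10.
N = 7·15·13 = 1365
Δ = 4!·2!·10!/17! = 1/2042040
Racah Σ t=1..3: t=1:−1/207360 t=2:+1/57600 t=3:−1/207360 = 1/129600
⇒ 3j(3 7 6; 0 0 0)² = 168/12155, sgn +1
Racah Σ t=1..1: t=1:−1/43545600 = -1/43545600
⇒ 3j(3 7 6; 2 4 -6)² = 11/3094, sgn -1
4πI² = N·(3j₀)²·(3jₘ)² = 252/3757
I = -1·√(0.0670748/4π) = -0.07305917
No selection rule forces the value: the integral is nonzero (none).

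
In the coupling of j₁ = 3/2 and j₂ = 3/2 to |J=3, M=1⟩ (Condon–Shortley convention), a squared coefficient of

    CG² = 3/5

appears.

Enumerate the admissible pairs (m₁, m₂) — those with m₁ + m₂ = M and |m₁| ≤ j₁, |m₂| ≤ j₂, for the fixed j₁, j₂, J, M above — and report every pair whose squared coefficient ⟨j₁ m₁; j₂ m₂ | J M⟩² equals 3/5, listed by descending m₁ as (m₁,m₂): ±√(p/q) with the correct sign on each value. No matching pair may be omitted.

Admissible pairs with m₁+m₂ = M = 1: (-1/2,3/2), (1/2,1/2), (3/2,-1/2)
  (m₁,m₂)=(3/2,-1/2): CG² = 1/5, CG = +√(1/5)
  (m₁,m₂)=(1/2,1/2): CG² = 3/5, CG = +√(3/5)   ← matches the target
  (m₁,m₂)=(-1/2,3/2): CG² = 1/5, CG = +√(1/5)
Pairs with CG² = 3/5: (1/2,1/2): +√(3/5)

(1/2,1/2): +√(3/5)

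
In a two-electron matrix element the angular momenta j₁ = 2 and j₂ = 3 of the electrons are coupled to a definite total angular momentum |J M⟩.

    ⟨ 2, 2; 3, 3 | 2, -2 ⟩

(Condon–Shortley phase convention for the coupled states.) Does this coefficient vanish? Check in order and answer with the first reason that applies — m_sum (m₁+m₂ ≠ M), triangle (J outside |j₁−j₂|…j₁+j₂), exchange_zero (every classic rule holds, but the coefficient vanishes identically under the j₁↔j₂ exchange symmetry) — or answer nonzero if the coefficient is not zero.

m-sum: m₁+m₂ = 2+3 = 5, M = -2  ✗ ⇒ coefficient is 0

m_sum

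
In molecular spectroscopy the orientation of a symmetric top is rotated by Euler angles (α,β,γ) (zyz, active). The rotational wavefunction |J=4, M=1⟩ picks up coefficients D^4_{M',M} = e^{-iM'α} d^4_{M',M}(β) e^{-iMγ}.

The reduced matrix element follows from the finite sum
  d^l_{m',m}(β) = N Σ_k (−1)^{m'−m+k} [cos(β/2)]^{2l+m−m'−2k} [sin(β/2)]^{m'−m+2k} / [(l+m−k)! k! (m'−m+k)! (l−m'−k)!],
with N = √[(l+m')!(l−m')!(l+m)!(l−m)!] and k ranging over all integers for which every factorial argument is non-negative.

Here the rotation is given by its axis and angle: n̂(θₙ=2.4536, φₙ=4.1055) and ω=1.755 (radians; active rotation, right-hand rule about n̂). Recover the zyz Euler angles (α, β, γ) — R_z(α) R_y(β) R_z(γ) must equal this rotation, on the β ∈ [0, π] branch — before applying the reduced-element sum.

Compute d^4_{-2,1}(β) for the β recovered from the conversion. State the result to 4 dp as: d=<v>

Axis–angle → zyz. n̂ = (sinθₙcosφₙ, sinθₙsinφₙ, cosθₙ) = (-0.362143, -0.521596, -0.772522), ω = 1.7550.
R = I cosω + sinω [n̂]ₓ + (1−cosω) n̂n̂ᵀ gives
  R = [-0.027995, +0.982943, -0.181766; -0.535963, +0.138730, +0.832765; +0.843777, +0.120733, +0.522937]
β = atan2(√(R₁₃²+R₂₃²), R₃₃) = 1.020503; α = atan2(R₂₃, R₁₃) mod 2π = 1.785693; γ = atan2(R₃₂, −R₃₁) mod 2π = 2.999471
d^4_{-2,1}(β=1.0205) via the finite sum:
Half-angle: c=0.872622, s=0.488397. N=√(2·720·120·6)=1018.233765
Admissible k: 3..5 (factorial args all ≥0)
  k=3: (−1)^0·1018.2338/(72)·0.8726^5·0.4884^3 = +0.833611
  k=4: (−1)^1·1018.2338/(48)·0.8726^3·0.4884^5 = -0.391695
  k=5: (−1)^2·1018.2338/(240)·0.8726^1·0.4884^7 = +0.024540
d^4_{-2,1}(1.0205) = +0.833611 -0.391695 +0.024540 = +0.466456

d=0.4665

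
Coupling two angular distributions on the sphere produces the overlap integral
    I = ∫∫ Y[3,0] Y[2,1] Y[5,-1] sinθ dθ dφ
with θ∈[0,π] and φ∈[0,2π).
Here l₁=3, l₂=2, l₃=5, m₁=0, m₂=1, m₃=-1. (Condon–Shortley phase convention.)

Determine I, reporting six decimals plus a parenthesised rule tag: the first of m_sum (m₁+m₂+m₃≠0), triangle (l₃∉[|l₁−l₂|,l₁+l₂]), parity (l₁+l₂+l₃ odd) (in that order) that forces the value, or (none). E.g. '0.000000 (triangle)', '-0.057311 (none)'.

m-sum 0 ✓  L=10 even ✓  1≤5≤5 ✓
Π(2lᵢ+1) = 7×5×11 = 385
triangle coeff Δ(3,2,5) = 1/2310
Σ_t [0,0]: t=0:+1/144 = 1/144
(3j)²=10/231 [(3 2 5; 0 0 0)], sign=-1
Σ_t [0,0]: t=0:+1/216 = 1/216
(3j)²=8/231 [(3 2 5; 0 1 -1)], sign=+1
⇒ 4πI² = 400/693
I = (-1)√(400/693/(4π)) = -0.21431790
No selection rule forces the value: the integral is nonzero (none).

-0.214318 (none)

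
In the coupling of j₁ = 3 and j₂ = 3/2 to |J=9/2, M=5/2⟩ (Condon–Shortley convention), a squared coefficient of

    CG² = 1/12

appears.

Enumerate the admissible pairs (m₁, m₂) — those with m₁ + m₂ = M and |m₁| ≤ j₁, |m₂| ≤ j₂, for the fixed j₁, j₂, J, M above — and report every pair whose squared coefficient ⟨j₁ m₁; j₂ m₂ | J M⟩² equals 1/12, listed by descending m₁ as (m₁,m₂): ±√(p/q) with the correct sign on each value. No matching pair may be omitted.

(3,-1/2): +√(1/12)

Admissible pairs with m₁+m₂ = M = 5/2: (1,3/2), (2,1/2), (3,-1/2)
  (m₁,m₂)=(3,-1/2): CG² = 1/12, CG = +√(1/12)   ← matches the target
  (m₁,m₂)=(2,1/2): CG² = 1/2, CG = +√(1/2)
  (m₁,m₂)=(1,3/2): CG² = 5/12, CG = +√(5/12)
Pairs with CG² = 1/12: (3,-1/2): +√(1/12)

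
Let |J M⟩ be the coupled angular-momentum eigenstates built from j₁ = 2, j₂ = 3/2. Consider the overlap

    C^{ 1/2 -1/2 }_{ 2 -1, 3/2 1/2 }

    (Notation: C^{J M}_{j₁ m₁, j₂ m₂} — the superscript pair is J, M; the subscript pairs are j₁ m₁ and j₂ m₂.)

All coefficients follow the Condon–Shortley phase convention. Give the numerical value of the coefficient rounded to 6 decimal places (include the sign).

+0.547723  (= +√(3/10))

√[2·3!1!0!/5! · 1!3!2!1!0!1!] = √(6/5)
  +(−1)^2/∏(2,1,1,0,0,0)! = 1/2  (running 1/2)
⟨..|..⟩ = √(6/5)·(1/2) = +0.547723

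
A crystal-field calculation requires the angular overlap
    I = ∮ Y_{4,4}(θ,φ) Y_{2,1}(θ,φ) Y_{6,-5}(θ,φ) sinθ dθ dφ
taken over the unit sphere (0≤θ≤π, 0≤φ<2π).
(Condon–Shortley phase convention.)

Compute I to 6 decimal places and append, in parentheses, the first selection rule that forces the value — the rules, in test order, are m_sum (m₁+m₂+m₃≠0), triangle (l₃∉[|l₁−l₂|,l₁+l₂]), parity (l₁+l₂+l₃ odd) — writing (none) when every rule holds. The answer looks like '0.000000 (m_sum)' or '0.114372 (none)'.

-0.204295 (none)

Rules hold: Σm=0, L=12 even, 2≤6≤6.
N = 9·5·13 = 585
Δ = 0!·8!·4!/13! = 1/6435
Racah Σ t=0..0: t=0:+1/2304 = 1/2304
⇒ 3j(4 2 6; 0 0 0)² = 5/143, sgn +1
Racah Σ t=0..0: t=0:+1/241920 = 1/241920
⇒ 3j(4 2 6; 4 1 -5)² = 1/39, sgn -1
4πI² = N·(3j₀)²·(3jₘ)² = 75/143
I = -1·√(0.524476/4π) = -0.20429497
No selection rule forces the value: the integral is nonzero (none).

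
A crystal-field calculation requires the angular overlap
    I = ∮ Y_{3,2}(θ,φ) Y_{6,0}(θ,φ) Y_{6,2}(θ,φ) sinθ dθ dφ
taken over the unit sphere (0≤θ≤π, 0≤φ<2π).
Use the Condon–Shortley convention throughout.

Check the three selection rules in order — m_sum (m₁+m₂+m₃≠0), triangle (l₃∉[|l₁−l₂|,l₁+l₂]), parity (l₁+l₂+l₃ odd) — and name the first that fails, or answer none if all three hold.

m_sum

azimuthal sum: 2 + 0 + 2 = 4  ✗
3 ≤ 6 ≤ 9 (triangle on l)
L = 3 + 6 + 6 = 15 (odd)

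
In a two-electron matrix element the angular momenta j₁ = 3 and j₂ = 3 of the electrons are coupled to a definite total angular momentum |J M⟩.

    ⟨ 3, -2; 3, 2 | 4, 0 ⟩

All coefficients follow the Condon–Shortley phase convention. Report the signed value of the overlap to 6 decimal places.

+0.564076  (= +√(7/22))

j₁+j₂−J=2  J+j₁−j₂=4  J−j₁+j₂=4  j₁+j₂+J+1=11
(j₁±m₁, j₂±m₂, J±M) = (1,5,5,1,4,4)
P² = 165888/77
sum k=1..2:
  [1] −1/576 = -1/576
  [2] +1/72 = 1/72
S = 7/576
C² = P²·S² = 7/22 ; C = +0.564076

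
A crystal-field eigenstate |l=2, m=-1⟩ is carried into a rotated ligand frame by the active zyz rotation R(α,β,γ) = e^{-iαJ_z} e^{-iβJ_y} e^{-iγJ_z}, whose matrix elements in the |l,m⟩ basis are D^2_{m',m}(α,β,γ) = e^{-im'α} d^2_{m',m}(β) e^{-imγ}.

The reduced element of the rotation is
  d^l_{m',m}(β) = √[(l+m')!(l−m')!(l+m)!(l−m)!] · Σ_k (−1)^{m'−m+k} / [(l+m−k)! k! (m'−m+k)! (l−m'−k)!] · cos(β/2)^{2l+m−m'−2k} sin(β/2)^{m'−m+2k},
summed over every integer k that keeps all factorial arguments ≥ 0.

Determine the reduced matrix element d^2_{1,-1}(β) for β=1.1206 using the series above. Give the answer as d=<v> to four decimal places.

d^2_{1,-1}(β=1.1206) via the finite sum:
c=cos(1.120600/2)=0.847096, s=sin(1.120600/2)=0.531440; N=√[6·1·1·6]=6.000000
k: max(0,(-1)−(1))=0 … min(2+(-1),2−(1))=1
  k=0: (−1)^2·6.0000/(2)·0.8471^2·0.5314^2 = +0.607988
  k=1: (−1)^3·6.0000/(6)·0.8471^0·0.5314^4 = -0.079766
d^2_{1,-1}(1.1206) = +0.607988 -0.079766 = +0.528222

d=0.5282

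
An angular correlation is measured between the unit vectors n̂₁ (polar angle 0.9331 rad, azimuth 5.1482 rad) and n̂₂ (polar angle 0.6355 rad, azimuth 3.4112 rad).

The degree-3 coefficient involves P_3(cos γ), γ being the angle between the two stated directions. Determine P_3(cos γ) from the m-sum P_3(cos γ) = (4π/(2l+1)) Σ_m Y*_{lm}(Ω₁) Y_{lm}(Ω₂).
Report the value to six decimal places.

-0.440065

Expand P_3 via completeness: Σ_{m} conj(Y_{3,m}) at Ω₁ times Y_{3,m} at Ω₂ —
  term(m=-3) = +0.009030-0.016584i   from Y*(Ω₁)=-0.208948+0.056338i, Y(Ω₂)=-0.060239+0.063129i
  term(m=-2) = -0.107592-0.037143i   from Y*(Ω₁)=-0.252790-0.300626i, Y(Ω₂)=+0.248669-0.148794i
  term(m=-1) = -0.014244+0.084909i   from Y*(Ω₁)=+0.084644-0.181768i, Y(Ω₂)=-0.413872+0.114367i
  term(m=+0) = -0.019523-0.000000i   from Y*(Ω₁)=-0.272783-0.000000i, Y(Ω₂)=+0.071571+0.000000i
  term(m=+1) = -0.014244-0.084909i   from Y*(Ω₁)=-0.084644-0.181768i, Y(Ω₂)=+0.413872+0.114367i
  term(m=+2) = -0.107592+0.037143i   from Y*(Ω₁)=-0.252790+0.300626i, Y(Ω₂)=+0.248669+0.148794i
  term(m=+3) = +0.009030+0.016584i   from Y*(Ω₁)=+0.208948+0.056338i, Y(Ω₂)=+0.060239+0.063129i
Accumulated sum -0.245135+0.000000i; after 4π/(2l+1) scaling, -0.440065+0.000000i ⇒ P_3 = -0.440065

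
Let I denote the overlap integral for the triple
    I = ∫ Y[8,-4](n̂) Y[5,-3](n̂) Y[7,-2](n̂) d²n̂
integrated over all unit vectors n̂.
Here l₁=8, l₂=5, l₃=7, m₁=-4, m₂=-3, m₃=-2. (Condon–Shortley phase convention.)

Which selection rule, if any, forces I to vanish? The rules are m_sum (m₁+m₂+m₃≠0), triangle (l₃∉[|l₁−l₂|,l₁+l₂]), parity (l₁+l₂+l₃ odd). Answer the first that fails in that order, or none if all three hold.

m_sum

Σmᵢ = -9  ✗
l₃∈[|l₁−l₂|,l₁+l₂]=[3,13], have l₃=7
Σlᵢ = 20 ⇒ even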